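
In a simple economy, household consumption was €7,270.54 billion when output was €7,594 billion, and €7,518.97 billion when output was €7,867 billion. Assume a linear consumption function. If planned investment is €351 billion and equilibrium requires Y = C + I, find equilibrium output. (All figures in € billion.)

MPC = (7518.97 − 7270.54)/(7867 − 7594) = 248.43/273 = 0.91
a = 7270.54 − 0.91(7594) = 360
Equilibrium: Y = 360 + 0.91Y + 351
0.09Y = 711, so Y = 711/0.09 = 7900

Y = 7900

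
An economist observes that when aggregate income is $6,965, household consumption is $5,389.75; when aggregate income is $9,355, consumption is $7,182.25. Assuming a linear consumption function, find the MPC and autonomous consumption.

MPC = 0.75; a = 166

MPC = ΔC/ΔY = (7182.25 − 5389.75)/(9355 − 6965) = 1792.5/2390 = 0.75
a = C − MPC·Y = 5389.75 − 0.75(6965) = 5389.75 − 5223.75 = 166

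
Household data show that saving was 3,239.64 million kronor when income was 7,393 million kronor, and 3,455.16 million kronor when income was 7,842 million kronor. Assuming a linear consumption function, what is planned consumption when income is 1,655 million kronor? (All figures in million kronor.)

C = 1169.6

MPS = ΔS/ΔY = (3455.16 − 3239.64)/(7842 − 7393) = 215.52/449 = 0.48
MPC = 1 − MPS = 0.52
Autonomous saving = 3239.64 − 0.48(7393) = -309, so a = 309
C = 309 + 0.52(1655) = 309 + 860.6 = 1169.6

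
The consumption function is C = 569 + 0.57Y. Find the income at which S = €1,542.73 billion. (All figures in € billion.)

S = Y − C = -569 + 0.43Y
-569 + 0.43Y = 1542.73, so 0.43Y = 2111.73 and Y = 4911

Y = 4911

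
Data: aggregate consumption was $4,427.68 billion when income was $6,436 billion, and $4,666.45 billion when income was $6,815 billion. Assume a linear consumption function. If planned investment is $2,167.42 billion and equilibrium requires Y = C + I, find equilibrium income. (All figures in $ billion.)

MPC = (4666.45 − 4427.68)/(6815 − 6436) = 238.77/379 = 0.63
a = 4427.68 − 0.63(6436) = 373
Equilibrium: Y = 373 + 0.63Y + 2167.42
0.37Y = 2540.42, so Y = 2540.42/0.37 = 6866

Y = 6866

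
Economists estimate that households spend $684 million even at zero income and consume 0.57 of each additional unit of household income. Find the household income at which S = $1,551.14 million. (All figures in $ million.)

Y = 5198

S = Y − C = -684 + 0.43Y
-684 + 0.43Y = 1551.14, so 0.43Y = 2235.14 and Y = 5198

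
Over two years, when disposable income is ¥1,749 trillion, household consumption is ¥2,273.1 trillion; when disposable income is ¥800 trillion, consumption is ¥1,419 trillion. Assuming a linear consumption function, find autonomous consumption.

a = 699

MPC = ΔC/ΔY = (2273.1 − 1419)/(1749 − 800) = 854.1/949 = 0.9
a = C − MPC·Y = 1419 − 0.9(800) = 1419 − 720 = 699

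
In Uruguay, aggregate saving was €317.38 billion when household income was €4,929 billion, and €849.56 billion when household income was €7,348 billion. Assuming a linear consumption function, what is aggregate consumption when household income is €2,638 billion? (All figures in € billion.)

MPS = ΔS/ΔY = (849.56 − 317.38)/(7348 − 4929) = 532.18/2419 = 0.22
MPC = 1 − MPS = 0.78
Autonomous saving = 317.38 − 0.22(4929) = -767, so a = 767
C = 767 + 0.78(2638) = 767 + 2057.64 = 2824.64

C = 2824.64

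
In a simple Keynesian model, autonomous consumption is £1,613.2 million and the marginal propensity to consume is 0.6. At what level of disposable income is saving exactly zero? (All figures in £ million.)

Y = 4033

At break-even, C = Y: 1613.2 + 0.6Y = Y
0.4Y = 1613.2, so Y = 1613.2/0.4 = 4033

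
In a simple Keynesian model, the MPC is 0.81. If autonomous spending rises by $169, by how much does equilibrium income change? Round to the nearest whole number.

The multiplier is 1/(1 − MPC) = 1/0.19.
ΔY = 169/0.19 = 889.47 ≈ 889

ΔY ≈ 889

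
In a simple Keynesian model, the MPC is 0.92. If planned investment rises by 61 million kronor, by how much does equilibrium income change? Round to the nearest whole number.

The multiplier is 1/(1 − MPC) = 1/0.08.
ΔY = 61/0.08 = 762.50 ≈ 763

ΔY ≈ 763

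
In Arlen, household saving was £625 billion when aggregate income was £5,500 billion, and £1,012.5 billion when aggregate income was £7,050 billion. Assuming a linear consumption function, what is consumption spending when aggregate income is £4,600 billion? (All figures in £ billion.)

C = 4200

MPS = ΔS/ΔY = (1012.5 − 625)/(7050 − 5500) = 387.5/1550 = 0.25
MPC = 1 − MPS = 0.75
Autonomous saving = 625 − 0.25(5500) = -750, so a = 750
C = 750 + 0.75(4600) = 750 + 3450 = 4200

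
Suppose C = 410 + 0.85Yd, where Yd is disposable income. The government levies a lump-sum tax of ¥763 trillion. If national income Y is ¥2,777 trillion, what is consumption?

C = 2121.9

Yd = Y − T = 2777 − 763 = 2014
C = 410 + 0.85(2014) = 410 + 1711.9 = 2121.9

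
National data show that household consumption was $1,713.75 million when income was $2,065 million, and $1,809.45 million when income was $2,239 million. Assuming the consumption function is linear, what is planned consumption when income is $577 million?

MPC = (1809.45 − 1713.75)/(2239 − 2065) = 95.7/174 = 0.55
a = 1713.75 − 0.55(2065) = 1713.75 − 1135.75 = 578
C = 578 + 0.55(577) = 578 + 317.35 = 895.35

C = 895.35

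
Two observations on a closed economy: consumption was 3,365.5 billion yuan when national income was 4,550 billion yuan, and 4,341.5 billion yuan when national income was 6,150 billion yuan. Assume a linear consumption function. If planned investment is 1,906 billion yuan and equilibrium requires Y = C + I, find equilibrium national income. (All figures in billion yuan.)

MPC = (4341.5 − 3365.5)/(6150 − 4550) = 976/1600 = 0.61
a = 3365.5 − 0.61(4550) = 590
Equilibrium: Y = 590 + 0.61Y + 1906
0.39Y = 2496, so Y = 2496/0.39 = 6400

Y = 6400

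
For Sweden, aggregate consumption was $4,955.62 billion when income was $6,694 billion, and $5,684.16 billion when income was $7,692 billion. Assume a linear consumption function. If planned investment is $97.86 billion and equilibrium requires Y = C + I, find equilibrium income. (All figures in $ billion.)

MPC = (5684.16 − 4955.62)/(7692 − 6694) = 728.54/998 = 0.73
a = 4955.62 − 0.73(6694) = 69
Equilibrium: Y = 69 + 0.73Y + 97.86
0.27Y = 166.86, so Y = 166.86/0.27 = 618

Y = 618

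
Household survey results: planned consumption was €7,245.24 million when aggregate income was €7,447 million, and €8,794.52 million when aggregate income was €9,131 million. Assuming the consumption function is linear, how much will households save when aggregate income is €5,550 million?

S = 50

MPC = (8794.52 − 7245.24)/(9131 − 7447) = 1549.28/1684 = 0.92
a = 7245.24 − 0.92(7447) = 7245.24 − 6851.24 = 394
C = 394 + 0.92(5550) = 5500
S = 5550 − 5500 = 50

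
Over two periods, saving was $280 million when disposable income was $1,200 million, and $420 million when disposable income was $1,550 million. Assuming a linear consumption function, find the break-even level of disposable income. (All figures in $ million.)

MPS = ΔS/ΔY = (420 − 280)/(1550 − 1200) = 140/350 = 0.4
MPC = 1 − MPS = 0.6
From S(1200) = 280: −a + 0.4(1200) = 280, so a = 480 − 280 = 200
Break-even (S = 0): Y = a/MPS = 200/0.4 = 500

Y = 500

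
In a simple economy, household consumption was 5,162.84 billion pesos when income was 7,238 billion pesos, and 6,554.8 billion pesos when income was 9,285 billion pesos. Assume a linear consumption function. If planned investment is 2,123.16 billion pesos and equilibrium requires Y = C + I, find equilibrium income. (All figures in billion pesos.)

MPC = (6554.8 − 5162.84)/(9285 − 7238) = 1391.96/2047 = 0.68
a = 5162.84 − 0.68(7238) = 241
Equilibrium: Y = 241 + 0.68Y + 2123.16
0.32Y = 2364.16, so Y = 2364.16/0.32 = 7388

Y = 7388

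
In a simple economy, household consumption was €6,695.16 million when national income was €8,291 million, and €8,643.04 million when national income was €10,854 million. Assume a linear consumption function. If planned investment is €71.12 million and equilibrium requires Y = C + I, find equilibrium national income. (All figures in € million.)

MPC = (8643.04 − 6695.16)/(10854 − 8291) = 1947.88/2563 = 0.76
a = 6695.16 − 0.76(8291) = 394
Equilibrium: Y = 394 + 0.76Y + 71.12
0.24Y = 465.12, so Y = 465.12/0.24 = 1938

Y = 1938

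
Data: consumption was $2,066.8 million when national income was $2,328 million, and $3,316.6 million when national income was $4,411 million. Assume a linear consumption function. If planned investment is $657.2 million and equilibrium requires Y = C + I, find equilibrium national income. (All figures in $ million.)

Y = 3318

MPC = (3316.6 − 2066.8)/(4411 − 2328) = 1249.8/2083 = 0.6
a = 2066.8 − 0.6(2328) = 670
Equilibrium: Y = 670 + 0.6Y + 657.2
0.4Y = 1327.2, so Y = 1327.2/0.4 = 3318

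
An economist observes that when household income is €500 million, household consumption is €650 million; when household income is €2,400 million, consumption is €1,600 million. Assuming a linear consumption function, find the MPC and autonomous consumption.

MPC = 0.5; a = 400

MPC = ΔC/ΔY = (1600 − 650)/(2400 − 500) = 950/1900 = 0.5
a = C − MPC·Y = 650 − 0.5(500) = 650 − 250 = 400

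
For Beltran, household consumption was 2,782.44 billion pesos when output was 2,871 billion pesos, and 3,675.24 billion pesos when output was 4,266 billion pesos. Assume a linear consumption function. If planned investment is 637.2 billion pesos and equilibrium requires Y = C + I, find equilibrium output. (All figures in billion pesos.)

MPC = (3675.24 − 2782.44)/(4266 − 2871) = 892.8/1395 = 0.64
a = 2782.44 − 0.64(2871) = 945
Equilibrium: Y = 945 + 0.64Y + 637.2
0.36Y = 1582.2, so Y = 1582.2/0.36 = 4395

Y = 4395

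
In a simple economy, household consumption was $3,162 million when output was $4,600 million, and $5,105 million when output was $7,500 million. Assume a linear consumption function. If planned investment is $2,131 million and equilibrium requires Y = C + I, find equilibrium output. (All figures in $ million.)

MPC = (5105 − 3162)/(7500 − 4600) = 1943/2900 = 0.67
a = 3162 − 0.67(4600) = 80
Equilibrium: Y = 80 + 0.67Y + 2131
0.33Y = 2211, so Y = 2211/0.33 = 6700

Y = 6700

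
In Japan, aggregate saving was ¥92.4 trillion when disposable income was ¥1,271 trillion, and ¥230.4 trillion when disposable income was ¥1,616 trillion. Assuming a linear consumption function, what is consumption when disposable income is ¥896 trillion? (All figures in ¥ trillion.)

MPS = ΔS/ΔY = (230.4 − 92.4)/(1616 − 1271) = 138/345 = 0.4
MPC = 1 − MPS = 0.6
Autonomous saving = 92.4 − 0.4(1271) = -416, so a = 416
C = 416 + 0.6(896) = 416 + 537.6 = 953.6

C = 953.6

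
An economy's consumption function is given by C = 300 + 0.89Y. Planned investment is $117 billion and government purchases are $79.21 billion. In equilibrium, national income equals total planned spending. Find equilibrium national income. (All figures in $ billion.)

Y = 4511

Y = C + I + G = 300 + 0.89Y + 117 + 79.21
Y − 0.89Y = 496.21
0.11Y = 496.21, so Y = 496.21/0.11 = 4511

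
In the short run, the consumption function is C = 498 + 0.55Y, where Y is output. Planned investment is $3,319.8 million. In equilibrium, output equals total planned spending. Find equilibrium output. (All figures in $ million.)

Y = 8484

Y = C + I = 498 + 0.55Y + 3319.8
Y − 0.55Y = 3817.8
0.45Y = 3817.8, so Y = 3817.8/0.45 = 8484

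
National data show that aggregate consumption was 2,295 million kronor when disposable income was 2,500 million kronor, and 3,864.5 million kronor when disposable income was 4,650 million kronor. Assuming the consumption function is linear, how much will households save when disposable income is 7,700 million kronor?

MPC = (3864.5 − 2295)/(4650 − 2500) = 1569.5/2150 = 0.73
a = 2295 − 0.73(2500) = 2295 − 1825 = 470
C = 470 + 0.73(7700) = 6091
S = 7700 − 6091 = 1609

S = 1609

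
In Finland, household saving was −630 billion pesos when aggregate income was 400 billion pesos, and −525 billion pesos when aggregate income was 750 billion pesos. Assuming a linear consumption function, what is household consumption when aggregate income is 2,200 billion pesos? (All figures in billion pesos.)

C = 2290

MPS = ΔS/ΔY = (-525 − (-630))/(750 − 400) = 105/350 = 0.3
MPC = 1 − MPS = 0.7
Autonomous saving = -630 − 0.3(400) = -750, so a = 750
C = 750 + 0.7(2200) = 750 + 1540 = 2290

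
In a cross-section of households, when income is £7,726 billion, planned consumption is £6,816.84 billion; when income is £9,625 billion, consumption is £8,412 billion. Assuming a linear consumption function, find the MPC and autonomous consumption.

MPC = 0.84; a = 327

MPC = ΔC/ΔY = (8412 − 6816.84)/(9625 − 7726) = 1595.16/1899 = 0.84
a = C − MPC·Y = 6816.84 − 0.84(7726) = 6816.84 − 6489.84 = 327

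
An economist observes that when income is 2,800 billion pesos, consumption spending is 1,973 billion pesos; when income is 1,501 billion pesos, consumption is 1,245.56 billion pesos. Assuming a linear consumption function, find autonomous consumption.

MPC = ΔC/ΔY = (1973 − 1245.56)/(2800 − 1501) = 727.44/1299 = 0.56
a = C − MPC·Y = 1245.56 − 0.56(1501) = 1245.56 − 840.56 = 405

a = 405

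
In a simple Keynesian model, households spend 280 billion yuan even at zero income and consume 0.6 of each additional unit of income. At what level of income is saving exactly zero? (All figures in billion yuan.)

Y = 700

At break-even, C = Y: 280 + 0.6Y = Y
0.4Y = 280, so Y = 280/0.4 = 700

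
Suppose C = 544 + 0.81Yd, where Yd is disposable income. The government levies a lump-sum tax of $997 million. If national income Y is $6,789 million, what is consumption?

C = 5235.52

Yd = Y − T = 6789 − 997 = 5792
C = 544 + 0.81(5792) = 544 + 4691.52 = 5235.52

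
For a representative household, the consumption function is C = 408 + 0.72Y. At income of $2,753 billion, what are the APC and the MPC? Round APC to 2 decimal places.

MPC = 0.72 (the slope of the consumption function)
C = 408 + 0.72(2753) = 2390.16, so APC = 2390.16/2753 = 0.87

APC = 0.87; MPC = 0.72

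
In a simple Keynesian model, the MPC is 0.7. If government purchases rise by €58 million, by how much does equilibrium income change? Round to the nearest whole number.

The multiplier is 1/(1 − MPC) = 1/0.3.
ΔY = 58/0.3 = 193.33 ≈ 193

ΔY ≈ 193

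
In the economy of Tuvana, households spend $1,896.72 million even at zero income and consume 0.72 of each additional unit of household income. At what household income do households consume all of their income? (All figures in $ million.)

At break-even, C = Y: 1896.72 + 0.72Y = Y
0.28Y = 1896.72, so Y = 1896.72/0.28 = 6774

Y = 6774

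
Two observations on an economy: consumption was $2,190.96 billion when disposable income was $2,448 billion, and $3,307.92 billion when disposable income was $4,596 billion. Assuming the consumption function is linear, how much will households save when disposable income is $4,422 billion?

MPC = (3307.92 − 2190.96)/(4596 − 2448) = 1116.96/2148 = 0.52
a = 2190.96 − 0.52(2448) = 2190.96 − 1272.96 = 918
C = 918 + 0.52(4422) = 3217.44
S = 4422 − 3217.44 = 1204.56

S = 1204.56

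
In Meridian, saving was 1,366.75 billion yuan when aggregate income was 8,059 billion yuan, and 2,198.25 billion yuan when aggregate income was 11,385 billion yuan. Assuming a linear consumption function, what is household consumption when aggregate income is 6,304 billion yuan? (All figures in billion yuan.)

MPS = ΔS/ΔY = (2198.25 − 1366.75)/(11385 − 8059) = 831.5/3326 = 0.25
MPC = 1 − MPS = 0.75
Autonomous saving = 1366.75 − 0.25(8059) = -648, so a = 648
C = 648 + 0.75(6304) = 648 + 4728 = 5376

C = 5376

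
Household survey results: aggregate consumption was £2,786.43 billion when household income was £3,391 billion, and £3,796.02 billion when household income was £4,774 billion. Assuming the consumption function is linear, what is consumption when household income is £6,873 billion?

MPC = (3796.02 − 2786.43)/(4774 − 3391) = 1009.59/1383 = 0.73
a = 2786.43 − 0.73(3391) = 2786.43 − 2475.43 = 311
C = 311 + 0.73(6873) = 311 + 5017.29 = 5328.29

C = 5328.29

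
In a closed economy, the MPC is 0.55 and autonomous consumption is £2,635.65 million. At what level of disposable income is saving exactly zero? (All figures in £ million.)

At break-even, C = Y: 2635.65 + 0.55Y = Y
0.45Y = 2635.65, so Y = 2635.65/0.45 = 5857

Y = 5857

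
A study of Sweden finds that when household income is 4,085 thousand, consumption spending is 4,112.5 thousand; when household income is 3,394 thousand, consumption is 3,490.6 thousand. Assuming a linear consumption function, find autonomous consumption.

MPC = ΔC/ΔY = (4112.5 − 3490.6)/(4085 − 3394) = 621.9/691 = 0.9
a = C − MPC·Y = 3490.6 − 0.9(3394) = 3490.6 − 3054.6 = 436

a = 436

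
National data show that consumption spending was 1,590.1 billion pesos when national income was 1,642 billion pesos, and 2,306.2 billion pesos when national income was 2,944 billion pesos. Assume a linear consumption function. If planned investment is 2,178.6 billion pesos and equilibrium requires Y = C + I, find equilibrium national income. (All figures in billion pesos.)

MPC = (2306.2 − 1590.1)/(2944 − 1642) = 716.1/1302 = 0.55
a = 1590.1 − 0.55(1642) = 687
Equilibrium: Y = 687 + 0.55Y + 2178.6
0.45Y = 2865.6, so Y = 2865.6/0.45 = 6368

Y = 6368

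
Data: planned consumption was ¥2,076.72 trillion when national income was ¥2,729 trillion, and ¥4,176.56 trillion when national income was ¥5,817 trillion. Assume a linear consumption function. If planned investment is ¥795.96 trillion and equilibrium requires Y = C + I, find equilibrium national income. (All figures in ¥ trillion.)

MPC = (4176.56 − 2076.72)/(5817 − 2729) = 2099.84/3088 = 0.68
a = 2076.72 − 0.68(2729) = 221
Equilibrium: Y = 221 + 0.68Y + 795.96
0.32Y = 1016.96, so Y = 1016.96/0.32 = 3178

Y = 3178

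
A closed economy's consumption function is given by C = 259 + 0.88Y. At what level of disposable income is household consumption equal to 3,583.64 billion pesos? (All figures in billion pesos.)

259 + 0.88Y = 3583.64
0.88Y = 3324.64, so Y = 3324.64/0.88 = 3778

Y = 3778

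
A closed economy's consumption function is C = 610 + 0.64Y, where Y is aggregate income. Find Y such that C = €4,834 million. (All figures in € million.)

Y = 6600

610 + 0.64Y = 4834
0.64Y = 4224, so Y = 4224/0.64 = 6600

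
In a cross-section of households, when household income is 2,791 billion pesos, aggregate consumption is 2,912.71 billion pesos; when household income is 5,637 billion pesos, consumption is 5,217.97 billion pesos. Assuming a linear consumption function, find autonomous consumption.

a = 652

MPC = ΔC/ΔY = (5217.97 − 2912.71)/(5637 − 2791) = 2305.26/2846 = 0.81
a = C − MPC·Y = 2912.71 − 0.81(2791) = 2912.71 − 2260.71 = 652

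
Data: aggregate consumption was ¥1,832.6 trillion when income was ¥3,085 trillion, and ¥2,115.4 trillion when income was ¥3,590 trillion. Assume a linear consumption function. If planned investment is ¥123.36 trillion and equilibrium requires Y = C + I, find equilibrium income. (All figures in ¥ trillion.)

Y = 519

MPC = (2115.4 − 1832.6)/(3590 − 3085) = 282.8/505 = 0.56
a = 1832.6 − 0.56(3085) = 105
Equilibrium: Y = 105 + 0.56Y + 123.36
0.44Y = 228.36, so Y = 228.36/0.44 = 519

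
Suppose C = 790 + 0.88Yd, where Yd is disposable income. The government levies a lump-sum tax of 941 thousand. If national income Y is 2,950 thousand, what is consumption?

C = 2557.92

Yd = Y − T = 2950 − 941 = 2009
C = 790 + 0.88(2009) = 790 + 1767.92 = 2557.92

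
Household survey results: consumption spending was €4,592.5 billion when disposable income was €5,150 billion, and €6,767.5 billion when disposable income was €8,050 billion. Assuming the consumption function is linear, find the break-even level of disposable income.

MPC = (6767.5 − 4592.5)/(8050 − 5150) = 2175/2900 = 0.75
a = 4592.5 − 0.75(5150) = 4592.5 − 3862.5 = 730
Break-even: Y = a/(1−MPC) = 730/0.25 = 2920

Y = 2920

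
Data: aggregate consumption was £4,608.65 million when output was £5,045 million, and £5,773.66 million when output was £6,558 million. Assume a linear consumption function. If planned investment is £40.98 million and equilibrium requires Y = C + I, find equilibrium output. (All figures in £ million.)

MPC = (5773.66 − 4608.65)/(6558 − 5045) = 1165.01/1513 = 0.77
a = 4608.65 − 0.77(5045) = 724
Equilibrium: Y = 724 + 0.77Y + 40.98
0.23Y = 764.98, so Y = 764.98/0.23 = 3326

Y = 3326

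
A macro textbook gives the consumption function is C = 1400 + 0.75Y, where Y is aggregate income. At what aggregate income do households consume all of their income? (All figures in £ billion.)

Y = 5600

At break-even, C = Y: 1400 + 0.75Y = Y
0.25Y = 1400, so Y = 1400/0.25 = 5600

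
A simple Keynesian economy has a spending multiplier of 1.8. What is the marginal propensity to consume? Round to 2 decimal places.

k = 1/(1 − MPC), so 1 − MPC = 1/k = 1/1.8 = 0.5556
MPC = 1 − 0.5556 = 0.44

MPC = 0.44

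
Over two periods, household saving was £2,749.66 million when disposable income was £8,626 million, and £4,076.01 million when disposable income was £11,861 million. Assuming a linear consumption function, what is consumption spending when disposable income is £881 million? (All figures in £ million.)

MPS = ΔS/ΔY = (4076.01 − 2749.66)/(11861 − 8626) = 1326.35/3235 = 0.41
MPC = 1 − MPS = 0.59
Autonomous saving = 2749.66 − 0.41(8626) = -787, so a = 787
C = 787 + 0.59(881) = 787 + 519.79 = 1306.79

C = 1306.79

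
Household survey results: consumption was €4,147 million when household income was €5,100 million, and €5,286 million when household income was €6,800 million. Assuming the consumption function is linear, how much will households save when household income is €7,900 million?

MPC = (5286 − 4147)/(6800 − 5100) = 1139/1700 = 0.67
a = 4147 − 0.67(5100) = 4147 − 3417 = 730
C = 730 + 0.67(7900) = 6023
S = 7900 − 6023 = 1877

S = 1877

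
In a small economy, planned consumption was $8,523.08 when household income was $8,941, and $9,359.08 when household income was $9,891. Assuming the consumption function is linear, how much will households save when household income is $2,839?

MPC = (9359.08 − 8523.08)/(9891 − 8941) = 836/950 = 0.88
a = 8523.08 − 0.88(8941) = 8523.08 − 7868.08 = 655
C = 655 + 0.88(2839) = 3153.32
S = 2839 − 3153.32 = -314.32

S = -314.32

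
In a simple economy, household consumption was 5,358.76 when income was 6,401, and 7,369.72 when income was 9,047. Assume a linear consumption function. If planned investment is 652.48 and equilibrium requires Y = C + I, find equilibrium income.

MPC = (7369.72 − 5358.76)/(9047 − 6401) = 2010.96/2646 = 0.76
a = 5358.76 − 0.76(6401) = 494
Equilibrium: Y = 494 + 0.76Y + 652.48
0.24Y = 1146.48, so Y = 1146.48/0.24 = 4777

Y = 4777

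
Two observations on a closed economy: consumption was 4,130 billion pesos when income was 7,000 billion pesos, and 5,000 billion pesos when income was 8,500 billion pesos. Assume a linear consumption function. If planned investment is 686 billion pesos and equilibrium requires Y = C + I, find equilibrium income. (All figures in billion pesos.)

MPC = (5000 − 4130)/(8500 − 7000) = 870/1500 = 0.58
a = 4130 − 0.58(7000) = 70
Equilibrium: Y = 70 + 0.58Y + 686
0.42Y = 756, so Y = 756/0.42 = 1800

Y = 1800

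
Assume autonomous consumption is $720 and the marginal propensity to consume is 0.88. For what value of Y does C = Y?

Y = 6000

At break-even, C = Y: 720 + 0.88Y = Y
0.12Y = 720, so Y = 720/0.12 = 6000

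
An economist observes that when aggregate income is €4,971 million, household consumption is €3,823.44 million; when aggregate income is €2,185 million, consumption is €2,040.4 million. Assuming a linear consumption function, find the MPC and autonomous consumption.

MPC = ΔC/ΔY = (3823.44 − 2040.4)/(4971 − 2185) = 1783.04/2786 = 0.64
a = C − MPC·Y = 2040.4 − 0.64(2185) = 2040.4 − 1398.4 = 642

MPC = 0.64; a = 642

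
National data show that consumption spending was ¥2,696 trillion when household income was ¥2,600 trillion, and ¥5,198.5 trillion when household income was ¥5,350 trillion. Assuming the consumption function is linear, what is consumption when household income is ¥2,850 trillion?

MPC = (5198.5 − 2696)/(5350 − 2600) = 2502.5/2750 = 0.91
a = 2696 − 0.91(2600) = 2696 − 2366 = 330
C = 330 + 0.91(2850) = 330 + 2593.5 = 2923.5

C = 2923.5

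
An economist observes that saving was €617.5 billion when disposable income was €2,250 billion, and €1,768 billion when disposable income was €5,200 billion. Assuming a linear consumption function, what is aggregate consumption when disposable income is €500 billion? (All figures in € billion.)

MPS = ΔS/ΔY = (1768 − 617.5)/(5200 − 2250) = 1150.5/2950 = 0.39
MPC = 1 − MPS = 0.61
Autonomous saving = 617.5 − 0.39(2250) = -260, so a = 260
C = 260 + 0.61(500) = 260 + 305 = 565

C = 565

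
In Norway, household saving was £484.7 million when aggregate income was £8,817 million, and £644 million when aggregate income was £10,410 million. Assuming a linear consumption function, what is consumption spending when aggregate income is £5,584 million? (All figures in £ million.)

C = 5422.6

MPS = ΔS/ΔY = (644 − 484.7)/(10410 − 8817) = 159.3/1593 = 0.1
MPC = 1 − MPS = 0.9
Autonomous saving = 484.7 − 0.1(8817) = -397, so a = 397
C = 397 + 0.9(5584) = 397 + 5025.6 = 5422.6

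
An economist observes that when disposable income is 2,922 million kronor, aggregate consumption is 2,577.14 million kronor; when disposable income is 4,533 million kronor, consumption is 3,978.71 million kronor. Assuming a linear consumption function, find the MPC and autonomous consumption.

MPC = ΔC/ΔY = (3978.71 − 2577.14)/(4533 − 2922) = 1401.57/1611 = 0.87
a = C − MPC·Y = 2577.14 − 0.87(2922) = 2577.14 − 2542.14 = 35

MPC = 0.87; a = 35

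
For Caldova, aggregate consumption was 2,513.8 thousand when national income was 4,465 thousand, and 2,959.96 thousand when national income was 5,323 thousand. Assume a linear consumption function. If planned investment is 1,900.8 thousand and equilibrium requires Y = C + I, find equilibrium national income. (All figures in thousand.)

MPC = (2959.96 − 2513.8)/(5323 − 4465) = 446.16/858 = 0.52
a = 2513.8 − 0.52(4465) = 192
Equilibrium: Y = 192 + 0.52Y + 1900.8
0.48Y = 2092.8, so Y = 2092.8/0.48 = 4360

Y = 4360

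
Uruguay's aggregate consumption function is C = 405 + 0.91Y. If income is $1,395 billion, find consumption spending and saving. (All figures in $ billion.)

C = 1674.45; S = -279.45

C = 405 + 0.91(1395) = 405 + 1269.45 = 1674.45
S = Y − C = 1395 − 1674.45 = -279.45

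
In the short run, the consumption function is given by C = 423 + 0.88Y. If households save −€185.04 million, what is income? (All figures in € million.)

S = Y − C = -423 + 0.12Y
-423 + 0.12Y = -185.04, so 0.12Y = 237.96 and Y = 1983

Y = 1983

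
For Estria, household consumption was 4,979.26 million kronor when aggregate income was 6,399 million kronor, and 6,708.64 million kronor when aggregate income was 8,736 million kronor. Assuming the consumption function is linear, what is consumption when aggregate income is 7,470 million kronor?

C = 5771.8

MPC = (6708.64 − 4979.26)/(8736 − 6399) = 1729.38/2337 = 0.74
a = 4979.26 − 0.74(6399) = 4979.26 − 4735.26 = 244
C = 244 + 0.74(7470) = 244 + 5527.8 = 5771.8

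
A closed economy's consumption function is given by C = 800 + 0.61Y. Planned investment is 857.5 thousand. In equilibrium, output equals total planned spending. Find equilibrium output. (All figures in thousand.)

Y = C + I = 800 + 0.61Y + 857.5
Y − 0.61Y = 1657.5
0.39Y = 1657.5, so Y = 1657.5/0.39 = 4250

Y = 4250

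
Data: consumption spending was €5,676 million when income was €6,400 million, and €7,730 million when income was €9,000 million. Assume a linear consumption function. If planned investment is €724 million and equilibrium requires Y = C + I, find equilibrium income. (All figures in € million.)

MPC = (7730 − 5676)/(9000 − 6400) = 2054/2600 = 0.79
a = 5676 − 0.79(6400) = 620
Equilibrium: Y = 620 + 0.79Y + 724
0.21Y = 1344, so Y = 1344/0.21 = 6400

Y = 6400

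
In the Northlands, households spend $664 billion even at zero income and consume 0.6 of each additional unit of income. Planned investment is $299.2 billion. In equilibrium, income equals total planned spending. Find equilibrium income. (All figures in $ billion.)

Y = 2408

Y = C + I = 664 + 0.6Y + 299.2
Y − 0.6Y = 963.2
0.4Y = 963.2, so Y = 963.2/0.4 = 2408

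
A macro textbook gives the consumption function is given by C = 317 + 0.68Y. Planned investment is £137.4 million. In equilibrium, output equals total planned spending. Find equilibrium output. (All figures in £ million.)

Y = 1420

Y = C + I = 317 + 0.68Y + 137.4
Y − 0.68Y = 454.4
0.32Y = 454.4, so Y = 454.4/0.32 = 1420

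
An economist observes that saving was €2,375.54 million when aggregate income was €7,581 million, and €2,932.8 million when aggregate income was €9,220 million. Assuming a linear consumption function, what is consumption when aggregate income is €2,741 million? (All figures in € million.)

MPS = ΔS/ΔY = (2932.8 − 2375.54)/(9220 − 7581) = 557.26/1639 = 0.34
MPC = 1 − MPS = 0.66
Autonomous saving = 2375.54 − 0.34(7581) = -202, so a = 202
C = 202 + 0.66(2741) = 202 + 1809.06 = 2011.06

C = 2011.06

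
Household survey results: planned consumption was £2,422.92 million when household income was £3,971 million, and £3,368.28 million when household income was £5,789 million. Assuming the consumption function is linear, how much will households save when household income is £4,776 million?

MPC = (3368.28 − 2422.92)/(5789 − 3971) = 945.36/1818 = 0.52
a = 2422.92 − 0.52(3971) = 2422.92 − 2064.92 = 358
C = 358 + 0.52(4776) = 2841.52
S = 4776 − 2841.52 = 1934.48

S = 1934.48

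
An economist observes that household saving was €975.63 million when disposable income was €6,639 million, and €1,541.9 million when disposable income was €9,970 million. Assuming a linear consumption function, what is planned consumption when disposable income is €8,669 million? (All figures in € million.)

MPS = ΔS/ΔY = (1541.9 − 975.63)/(9970 − 6639) = 566.27/3331 = 0.17
MPC = 1 − MPS = 0.83
Autonomous saving = 975.63 − 0.17(6639) = -153, so a = 153
C = 153 + 0.83(8669) = 153 + 7195.27 = 7348.27

C = 7348.27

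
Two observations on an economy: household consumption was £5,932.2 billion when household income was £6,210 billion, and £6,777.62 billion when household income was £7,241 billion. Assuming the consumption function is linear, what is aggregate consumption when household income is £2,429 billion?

MPC = (6777.62 − 5932.2)/(7241 − 6210) = 845.42/1031 = 0.82
a = 5932.2 − 0.82(6210) = 5932.2 − 5092.2 = 840
C = 840 + 0.82(2429) = 840 + 1991.78 = 2831.78

C = 2831.78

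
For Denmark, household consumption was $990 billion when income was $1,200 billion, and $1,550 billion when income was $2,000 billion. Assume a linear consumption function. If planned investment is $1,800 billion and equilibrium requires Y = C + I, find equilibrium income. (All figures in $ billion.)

Y = 6500

MPC = (1550 − 990)/(2000 − 1200) = 560/800 = 0.7
a = 990 − 0.7(1200) = 150
Equilibrium: Y = 150 + 0.7Y + 1800
0.3Y = 1950, so Y = 1950/0.3 = 6500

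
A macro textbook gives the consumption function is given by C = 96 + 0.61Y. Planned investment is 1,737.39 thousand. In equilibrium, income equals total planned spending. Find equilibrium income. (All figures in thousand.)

Y = 4701

Y = C + I = 96 + 0.61Y + 1737.39
Y − 0.61Y = 1833.39
0.39Y = 1833.39, so Y = 1833.39/0.39 = 4701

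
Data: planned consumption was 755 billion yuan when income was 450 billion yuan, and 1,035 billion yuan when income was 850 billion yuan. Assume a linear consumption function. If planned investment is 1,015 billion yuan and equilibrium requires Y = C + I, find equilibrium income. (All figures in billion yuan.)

Y = 4850

MPC = (1035 − 755)/(850 − 450) = 280/400 = 0.7
a = 755 − 0.7(450) = 440
Equilibrium: Y = 440 + 0.7Y + 1015
0.3Y = 1455, so Y = 1455/0.3 = 4850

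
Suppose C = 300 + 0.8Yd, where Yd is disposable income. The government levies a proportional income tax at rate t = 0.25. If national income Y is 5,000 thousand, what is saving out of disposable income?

Yd = (1 − 0.25)(5000) = 0.75(5000) = 3750
C = 300 + 0.8(3750) = 300 + 3000 = 3300
S = Yd − C = 3750 − 3300 = 450

S = 450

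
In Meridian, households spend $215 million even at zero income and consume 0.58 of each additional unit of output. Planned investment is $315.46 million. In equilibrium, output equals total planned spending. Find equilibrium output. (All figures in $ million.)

Y = 1263

Y = C + I = 215 + 0.58Y + 315.46
Y − 0.58Y = 530.46
0.42Y = 530.46, so Y = 530.46/0.42 = 1263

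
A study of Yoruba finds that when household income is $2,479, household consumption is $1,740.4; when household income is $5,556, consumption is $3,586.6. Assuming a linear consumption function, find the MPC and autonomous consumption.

MPC = ΔC/ΔY = (3586.6 − 1740.4)/(5556 − 2479) = 1846.2/3077 = 0.6
a = C − MPC·Y = 1740.4 − 0.6(2479) = 1740.4 − 1487.4 = 253

MPC = 0.6; a = 253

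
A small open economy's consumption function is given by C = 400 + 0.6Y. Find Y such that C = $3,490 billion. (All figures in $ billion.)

Y = 5150

400 + 0.6Y = 3490
0.6Y = 3090, so Y = 3090/0.6 = 5150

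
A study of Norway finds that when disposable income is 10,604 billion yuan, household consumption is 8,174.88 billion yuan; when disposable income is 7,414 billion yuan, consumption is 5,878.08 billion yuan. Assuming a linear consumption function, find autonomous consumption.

MPC = ΔC/ΔY = (8174.88 − 5878.08)/(10604 − 7414) = 2296.8/3190 = 0.72
a = C − MPC·Y = 5878.08 − 0.72(7414) = 5878.08 − 5338.08 = 540

a = 540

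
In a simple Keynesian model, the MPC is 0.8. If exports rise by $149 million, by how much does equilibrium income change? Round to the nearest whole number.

ΔY ≈ 745

The multiplier is 1/(1 − MPC) = 1/0.2.
ΔY = 149/0.2 = 745.00 ≈ 745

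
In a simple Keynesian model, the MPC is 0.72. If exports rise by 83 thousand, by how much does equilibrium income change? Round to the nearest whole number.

ΔY ≈ 296

The multiplier is 1/(1 − MPC) = 1/0.28.
ΔY = 83/0.28 = 296.43 ≈ 296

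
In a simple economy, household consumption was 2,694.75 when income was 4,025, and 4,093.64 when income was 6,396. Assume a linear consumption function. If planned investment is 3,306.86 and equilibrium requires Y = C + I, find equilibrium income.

MPC = (4093.64 − 2694.75)/(6396 − 4025) = 1398.89/2371 = 0.59
a = 2694.75 − 0.59(4025) = 320
Equilibrium: Y = 320 + 0.59Y + 3306.86
0.41Y = 3626.86, so Y = 3626.86/0.41 = 8846

Y = 8846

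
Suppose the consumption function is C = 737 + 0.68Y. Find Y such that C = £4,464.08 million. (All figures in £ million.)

737 + 0.68Y = 4464.08
0.68Y = 3727.08, so Y = 3727.08/0.68 = 5481

Y = 5481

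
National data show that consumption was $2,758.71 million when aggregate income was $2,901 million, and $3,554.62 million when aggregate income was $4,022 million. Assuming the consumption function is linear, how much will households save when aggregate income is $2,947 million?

S = 155.63

MPC = (3554.62 − 2758.71)/(4022 − 2901) = 795.91/1121 = 0.71
a = 2758.71 − 0.71(2901) = 2758.71 − 2059.71 = 699
C = 699 + 0.71(2947) = 2791.37
S = 2947 − 2791.37 = 155.63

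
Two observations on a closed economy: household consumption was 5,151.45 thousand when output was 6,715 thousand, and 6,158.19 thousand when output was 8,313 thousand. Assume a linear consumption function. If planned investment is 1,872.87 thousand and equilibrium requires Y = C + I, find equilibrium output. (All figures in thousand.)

MPC = (6158.19 − 5151.45)/(8313 − 6715) = 1006.74/1598 = 0.63
a = 5151.45 − 0.63(6715) = 921
Equilibrium: Y = 921 + 0.63Y + 1872.87
0.37Y = 2793.87, so Y = 2793.87/0.37 = 7551

Y = 7551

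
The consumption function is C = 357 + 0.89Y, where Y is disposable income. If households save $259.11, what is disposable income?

Y = 5601

S = Y − C = -357 + 0.11Y
-357 + 0.11Y = 259.11, so 0.11Y = 616.11 and Y = 5601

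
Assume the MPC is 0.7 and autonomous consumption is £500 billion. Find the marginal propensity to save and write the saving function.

MPS = 0.3; S = -500 + 0.3Y

MPS = 1 − MPC = 1 − 0.7 = 0.3
S = Y − C = -500 + 0.3Y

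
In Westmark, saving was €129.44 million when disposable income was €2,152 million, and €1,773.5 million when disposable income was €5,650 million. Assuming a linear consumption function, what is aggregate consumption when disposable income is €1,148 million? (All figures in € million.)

MPS = ΔS/ΔY = (1773.5 − 129.44)/(5650 − 2152) = 1644.06/3498 = 0.47
MPC = 1 − MPS = 0.53
Autonomous saving = 129.44 − 0.47(2152) = -882, so a = 882
C = 882 + 0.53(1148) = 882 + 608.44 = 1490.44

C = 1490.44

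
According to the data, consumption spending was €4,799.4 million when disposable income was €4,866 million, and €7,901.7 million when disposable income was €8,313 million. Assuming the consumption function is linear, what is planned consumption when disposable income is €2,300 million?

C = 2490

MPC = (7901.7 − 4799.4)/(8313 − 4866) = 3102.3/3447 = 0.9
a = 4799.4 − 0.9(4866) = 4799.4 − 4379.4 = 420
C = 420 + 0.9(2300) = 420 + 2070 = 2490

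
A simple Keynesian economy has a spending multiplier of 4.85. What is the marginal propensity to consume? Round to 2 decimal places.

MPC = 0.79

k = 1/(1 − MPC), so 1 − MPC = 1/k = 1/4.85 = 0.2062
MPC = 1 − 0.2062 = 0.79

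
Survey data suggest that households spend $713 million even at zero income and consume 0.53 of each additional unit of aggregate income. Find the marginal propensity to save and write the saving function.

MPS = 0.47; S = -713 + 0.47Y

MPS = 1 − MPC = 1 − 0.53 = 0.47
S = Y − C = -713 + 0.47Y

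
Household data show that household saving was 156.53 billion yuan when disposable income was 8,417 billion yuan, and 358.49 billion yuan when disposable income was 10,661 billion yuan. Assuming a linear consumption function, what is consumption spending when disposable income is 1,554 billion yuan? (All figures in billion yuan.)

MPS = ΔS/ΔY = (358.49 − 156.53)/(10661 − 8417) = 201.96/2244 = 0.09
MPC = 1 − MPS = 0.91
Autonomous saving = 156.53 − 0.09(8417) = -601, so a = 601
C = 601 + 0.91(1554) = 601 + 1414.14 = 2015.14

C = 2015.14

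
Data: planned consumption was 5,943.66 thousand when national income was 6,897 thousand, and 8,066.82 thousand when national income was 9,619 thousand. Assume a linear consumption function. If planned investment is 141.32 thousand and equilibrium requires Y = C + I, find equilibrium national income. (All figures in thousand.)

MPC = (8066.82 − 5943.66)/(9619 − 6897) = 2123.16/2722 = 0.78
a = 5943.66 − 0.78(6897) = 564
Equilibrium: Y = 564 + 0.78Y + 141.32
0.22Y = 705.32, so Y = 705.32/0.22 = 3206

Y = 3206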